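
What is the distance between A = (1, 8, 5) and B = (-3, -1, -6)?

d = √[(x₂-x₁)² + (y₂-y₁)² + (z₂-z₁)²]
  = √[(-4)² + (-9)² + (-11)²]
  = √[16 + 81 + 121]
  = √218
  ≈ 14.76

14.76


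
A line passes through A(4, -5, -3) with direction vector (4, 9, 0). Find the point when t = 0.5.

P(t) = A + t·d
  = (4 + 4·0.5, -5 + 9·0.5, -3 + 0·0.5)
  = (4 + 2, -5 + 4.5, -3 + 0)
  = (6, -0.5, -3)

(6, -0.5, -3)


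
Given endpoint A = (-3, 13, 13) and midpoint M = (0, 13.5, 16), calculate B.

B = 2M - A
  = (2·0 - (-3), 2·13.5 - 13, 2·16 - 13)
  = (0 + 3, 27 - 13, 32 - 13)
  = (3, 14, 19)

(3, 14, 19)


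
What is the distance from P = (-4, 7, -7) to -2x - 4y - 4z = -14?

distance = |a·x₀ + b·y₀ + c·z₀ - d| / √(a² + b² + c²)
  = |(-2)·(-4) + (-4)·7 + (-4)·(-7) - (-14)| / √((-2)² + (-4)² + (-4)²)
  = |8 - 28 + 28 + 14| / √(4 + 16 + 16)
  = |22| / √36
  = 22 / 6
  ≈ 3.667

3.667


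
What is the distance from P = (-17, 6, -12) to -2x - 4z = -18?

distance = |a·x₀ + b·y₀ + c·z₀ - d| / √(a² + b² + c²)
  = |(-2)·(-17) + 0·6 + (-4)·(-12) - (-18)| / √((-2)² + 0² + (-4)²)
  = |34 + 0 + 48 + 18| / √(4 + 0 + 16)
  = |100| / √20
  = 100 / 4.472
  ≈ 22.36

22.36


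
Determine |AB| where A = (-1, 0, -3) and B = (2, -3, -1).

d = √[(x₂-x₁)² + (y₂-y₁)² + (z₂-z₁)²]
  = √[3² + (-3)² + 2²]
  = √[9 + 9 + 4]
  = √22
  ≈ 4.69

4.69


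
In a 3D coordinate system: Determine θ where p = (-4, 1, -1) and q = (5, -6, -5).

p·q = (-4)·5 + 1·(-6) + (-1)·(-5) = -20 - 6 + 5 = -21
|p| = √((-4)² + 1² + (-1)²) = √18 ≈ 4.243
|q| = √(5² + (-6)² + (-5)²) = √86 ≈ 9.274
cos θ = (p·q)/(|p||q|) = -21/(4.243·9.274) ≈ -0.5337
θ = arccos(-0.5337) ≈ 122.3°

122.3°


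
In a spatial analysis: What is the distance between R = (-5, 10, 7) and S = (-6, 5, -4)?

d = √[(x₂-x₁)² + (y₂-y₁)² + (z₂-z₁)²]
  = √[(-1)² + (-5)² + (-11)²]
  = √[1 + 25 + 121]
  = √147
  ≈ 12.12

12.12


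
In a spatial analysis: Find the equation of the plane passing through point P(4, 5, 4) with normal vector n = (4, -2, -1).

The plane through P with normal n = (a, b, c) satisfies n·(r - P) = 0,
i.e. ax + by + cz = a·x₀ + b·y₀ + c·z₀.
d = 4·4 + (-2)·5 + (-1)·4
  = 16 - 10 - 4
  = 2
Equation: 4x - 2y - z = 2

4x - 2y - z = 2


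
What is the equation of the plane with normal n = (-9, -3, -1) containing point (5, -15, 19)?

The plane through P with normal n = (a, b, c) satisfies n·(r - P) = 0,
i.e. ax + by + cz = a·x₀ + b·y₀ + c·z₀.
d = (-9)·5 + (-3)·(-15) + (-1)·19
  = -45 + 45 - 19
  = -19
Equation: -9x - 3y - z = -19

-9x - 3y - z = -19


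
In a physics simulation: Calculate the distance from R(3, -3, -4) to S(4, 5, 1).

d = √[(x₂-x₁)² + (y₂-y₁)² + (z₂-z₁)²]
  = √[1² + 8² + 5²]
  = √[1 + 64 + 25]
  = √90
  ≈ 9.487

9.487


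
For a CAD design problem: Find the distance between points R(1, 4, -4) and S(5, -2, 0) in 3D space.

d = √[(x₂-x₁)² + (y₂-y₁)² + (z₂-z₁)²]
  = √[4² + (-6)² + 4²]
  = √[16 + 36 + 16]
  = √68
  ≈ 8.246

8.246


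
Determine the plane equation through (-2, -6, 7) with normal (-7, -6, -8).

The plane through P with normal n = (a, b, c) satisfies n·(r - P) = 0,
i.e. ax + by + cz = a·x₀ + b·y₀ + c·z₀.
d = (-7)·(-2) + (-6)·(-6) + (-8)·7
  = 14 + 36 - 56
  = -6
Equation: -7x - 6y - 8z = -6

-7x - 6y - 8z = -6


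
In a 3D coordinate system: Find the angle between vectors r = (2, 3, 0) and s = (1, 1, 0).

r·s = 2·1 + 3·1 + 0·0 = 2 + 3 + 0 = 5
|r| = √(2² + 3² + 0²) = √13 ≈ 3.606
|s| = √(1² + 1² + 0²) = √2 ≈ 1.414
cos θ = (r·s)/(|r||s|) = 5/(3.606·1.414) ≈ 0.9806
θ = arccos(0.9806) ≈ 11.31°

11.31°


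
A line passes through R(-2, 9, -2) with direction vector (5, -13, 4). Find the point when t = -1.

P(t) = R + t·d
  = (-2 + 5·(-1), 9 + (-13)·(-1), -2 + 4·(-1))
  = (-2 - 5, 9 + 13, -2 - 4)
  = (-7, 22, -6)

(-7, 22, -6)


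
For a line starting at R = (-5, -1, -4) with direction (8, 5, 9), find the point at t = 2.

P(t) = R + t·d
  = (-5 + 8·2, -1 + 5·2, -4 + 9·2)
  = (-5 + 16, -1 + 10, -4 + 18)
  = (11, 9, 14)

(11, 9, 14)


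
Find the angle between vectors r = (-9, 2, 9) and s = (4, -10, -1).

r·s = (-9)·4 + 2·(-10) + 9·(-1) = -36 - 20 - 9 = -65
|r| = √((-9)² + 2² + 9²) = √166 ≈ 12.88
|s| = √(4² + (-10)² + (-1)²) = √117 ≈ 10.82
cos θ = (r·s)/(|r||s|) = -65/(12.88·10.82) ≈ -0.4664
θ = arccos(-0.4664) ≈ 117.8°

117.8°


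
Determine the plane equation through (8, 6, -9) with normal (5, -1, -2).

The plane through P with normal n = (a, b, c) satisfies n·(r - P) = 0,
i.e. ax + by + cz = a·x₀ + b·y₀ + c·z₀.
d = 5·8 + (-1)·6 + (-2)·(-9)
  = 40 - 6 + 18
  = 52
Equation: 5x - y - 2z = 52

5x - y - 2z = 52


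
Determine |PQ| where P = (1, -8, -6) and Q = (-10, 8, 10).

d = √[(x₂-x₁)² + (y₂-y₁)² + (z₂-z₁)²]
  = √[(-11)² + 16² + 16²]
  = √[121 + 256 + 256]
  = √633
  ≈ 25.16

25.16


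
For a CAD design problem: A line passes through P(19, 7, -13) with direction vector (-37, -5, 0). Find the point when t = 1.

P(t) = P + t·d
  = (19 + (-37)·1, 7 + (-5)·1, -13 + 0·1)
  = (19 - 37, 7 - 5, -13 + 0)
  = (-18, 2, -13)

(-18, 2, -13)


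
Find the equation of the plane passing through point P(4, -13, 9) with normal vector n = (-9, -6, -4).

The plane through P with normal n = (a, b, c) satisfies n·(r - P) = 0,
i.e. ax + by + cz = a·x₀ + b·y₀ + c·z₀.
d = (-9)·4 + (-6)·(-13) + (-4)·9
  = -36 + 78 - 36
  = 6
Equation: -9x - 6y - 4z = 6

-9x - 6y - 4z = 6


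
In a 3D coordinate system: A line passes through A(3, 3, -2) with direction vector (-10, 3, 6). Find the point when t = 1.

P(t) = A + t·d
  = (3 + (-10)·1, 3 + 3·1, -2 + 6·1)
  = (3 - 10, 3 + 3, -2 + 6)
  = (-7, 6, 4)

(-7, 6, 4)


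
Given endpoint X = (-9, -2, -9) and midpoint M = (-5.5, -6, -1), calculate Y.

Y = 2M - X
  = (2·(-5.5) - (-9), 2·(-6) - (-2), 2·(-1) - (-9))
  = (-11 + 9, -12 + 2, -2 + 9)
  = (-2, -10, 7)

(-2, -10, 7)


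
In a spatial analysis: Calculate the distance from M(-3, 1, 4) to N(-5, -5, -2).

d = √[(x₂-x₁)² + (y₂-y₁)² + (z₂-z₁)²]
  = √[(-2)² + (-6)² + (-6)²]
  = √[4 + 36 + 36]
  = √76
  ≈ 8.718

8.718


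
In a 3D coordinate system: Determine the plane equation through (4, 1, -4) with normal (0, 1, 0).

The plane through P with normal n = (a, b, c) satisfies n·(r - P) = 0,
i.e. ax + by + cz = a·x₀ + b·y₀ + c·z₀.
d = 0·4 + 1·1 + 0·(-4)
  = 0 + 1 + 0
  = 1
Equation: y = 1

y = 1


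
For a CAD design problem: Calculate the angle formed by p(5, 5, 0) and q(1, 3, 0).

p·q = 5·1 + 5·3 + 0·0 = 5 + 15 + 0 = 20
|p| = √(5² + 5² + 0²) = √50 ≈ 7.071
|q| = √(1² + 3² + 0²) = √10 ≈ 3.162
cos θ = (p·q)/(|p||q|) = 20/(7.071·3.162) ≈ 0.8944
θ = arccos(0.8944) ≈ 26.57°

26.57°


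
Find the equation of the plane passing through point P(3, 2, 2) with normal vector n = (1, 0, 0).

The plane through P with normal n = (a, b, c) satisfies n·(r - P) = 0,
i.e. ax + by + cz = a·x₀ + b·y₀ + c·z₀.
d = 1·3 + 0·2 + 0·2
  = 3 + 0 + 0
  = 3
Equation: x = 3

x = 3


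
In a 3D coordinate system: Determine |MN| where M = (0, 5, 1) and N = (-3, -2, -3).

d = √[(x₂-x₁)² + (y₂-y₁)² + (z₂-z₁)²]
  = √[(-3)² + (-7)² + (-4)²]
  = √[9 + 49 + 16]
  = √74
  ≈ 8.602

8.602


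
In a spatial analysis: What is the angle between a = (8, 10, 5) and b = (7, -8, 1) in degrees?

a·b = 8·7 + 10·(-8) + 5·1 = 56 - 80 + 5 = -19
|a| = √(8² + 10² + 5²) = √189 ≈ 13.75
|b| = √(7² + (-8)² + 1²) = √114 ≈ 10.68
cos θ = (a·b)/(|a||b|) = -19/(13.75·10.68) ≈ -0.1294
θ = arccos(-0.1294) ≈ 97.44°

97.44°


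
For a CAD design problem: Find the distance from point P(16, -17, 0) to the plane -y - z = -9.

distance = |a·x₀ + b·y₀ + c·z₀ - d| / √(a² + b² + c²)
  = |0·16 + (-1)·(-17) + (-1)·0 - (-9)| / √(0² + (-1)² + (-1)²)
  = |0 + 17 + 0 + 9| / √(0 + 1 + 1)
  = |26| / √2
  = 26 / 1.414
  ≈ 18.38

18.38


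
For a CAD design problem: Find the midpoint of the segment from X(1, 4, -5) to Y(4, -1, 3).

M = ((x₁+x₂)/2, (y₁+y₂)/2, (z₁+z₂)/2)
  = ((1 + 4)/2, (4 - 1)/2, (-5 + 3)/2)
  = (5/2, 3/2, -2/2)
  = (2.5, 1.5, -1)

(2.5, 1.5, -1)


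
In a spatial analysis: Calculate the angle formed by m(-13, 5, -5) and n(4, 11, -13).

m·n = (-13)·4 + 5·11 + (-5)·(-13) = -52 + 55 + 65 = 68
|m| = √((-13)² + 5² + (-5)²) = √219 ≈ 14.8
|n| = √(4² + 11² + (-13)²) = √306 ≈ 17.49
cos θ = (m·n)/(|m||n|) = 68/(14.8·17.49) ≈ 0.2627
θ = arccos(0.2627) ≈ 74.77°

74.77°


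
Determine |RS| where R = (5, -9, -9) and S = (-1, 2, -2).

d = √[(x₂-x₁)² + (y₂-y₁)² + (z₂-z₁)²]
  = √[(-6)² + 11² + 7²]
  = √[36 + 121 + 49]
  = √206
  ≈ 14.35

14.35


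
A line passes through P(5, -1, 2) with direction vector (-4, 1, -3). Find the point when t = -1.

P(t) = P + t·d
  = (5 + (-4)·(-1), -1 + 1·(-1), 2 + (-3)·(-1))
  = (5 + 4, -1 - 1, 2 + 3)
  = (9, -2, 5)

(9, -2, 5)


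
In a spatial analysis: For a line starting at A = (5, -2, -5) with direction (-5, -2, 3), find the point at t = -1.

P(t) = A + t·d
  = (5 + (-5)·(-1), -2 + (-2)·(-1), -5 + 3·(-1))
  = (5 + 5, -2 + 2, -5 - 3)
  = (10, 0, -8)

(10, 0, -8)


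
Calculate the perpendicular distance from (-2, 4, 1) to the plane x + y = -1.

distance = |a·x₀ + b·y₀ + c·z₀ - d| / √(a² + b² + c²)
  = |1·(-2) + 1·4 + 0·1 - (-1)| / √(1² + 1² + 0²)
  = |-2 + 4 + 0 + 1| / √(1 + 1 + 0)
  = |3| / √2
  = 3 / 1.414
  ≈ 2.121

2.121


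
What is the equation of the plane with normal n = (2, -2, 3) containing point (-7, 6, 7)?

The plane through P with normal n = (a, b, c) satisfies n·(r - P) = 0,
i.e. ax + by + cz = a·x₀ + b·y₀ + c·z₀.
d = 2·(-7) + (-2)·6 + 3·7
  = -14 - 12 + 21
  = -5
Equation: 2x - 2y + 3z = -5

2x - 2y + 3z = -5


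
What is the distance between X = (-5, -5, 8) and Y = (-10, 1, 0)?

d = √[(x₂-x₁)² + (y₂-y₁)² + (z₂-z₁)²]
  = √[(-5)² + 6² + (-8)²]
  = √[25 + 36 + 64]
  = √125
  ≈ 11.18

11.18


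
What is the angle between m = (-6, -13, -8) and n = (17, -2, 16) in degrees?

m·n = (-6)·17 + (-13)·(-2) + (-8)·16 = -102 + 26 - 128 = -204
|m| = √((-6)² + (-13)² + (-8)²) = √269 ≈ 16.4
|n| = √(17² + (-2)² + 16²) = √549 ≈ 23.43
cos θ = (m·n)/(|m||n|) = -204/(16.4·23.43) ≈ -0.5308
θ = arccos(-0.5308) ≈ 122.1°

122.1°


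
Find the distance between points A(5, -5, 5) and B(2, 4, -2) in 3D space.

d = √[(x₂-x₁)² + (y₂-y₁)² + (z₂-z₁)²]
  = √[(-3)² + 9² + (-7)²]
  = √[9 + 81 + 49]
  = √139
  ≈ 11.79

11.79


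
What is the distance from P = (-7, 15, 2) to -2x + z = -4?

distance = |a·x₀ + b·y₀ + c·z₀ - d| / √(a² + b² + c²)
  = |(-2)·(-7) + 0·15 + 1·2 - (-4)| / √((-2)² + 0² + 1²)
  = |14 + 0 + 2 + 4| / √(4 + 0 + 1)
  = |20| / √5
  = 20 / 2.236
  ≈ 8.944

8.944


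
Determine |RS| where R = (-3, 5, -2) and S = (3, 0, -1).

d = √[(x₂-x₁)² + (y₂-y₁)² + (z₂-z₁)²]
  = √[6² + (-5)² + 1²]
  = √[36 + 25 + 1]
  = √62
  ≈ 7.874

7.874


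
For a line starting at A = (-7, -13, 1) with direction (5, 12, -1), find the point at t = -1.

P(t) = A + t·d
  = (-7 + 5·(-1), -13 + 12·(-1), 1 + (-1)·(-1))
  = (-7 - 5, -13 - 12, 1 + 1)
  = (-12, -25, 2)

(-12, -25, 2)


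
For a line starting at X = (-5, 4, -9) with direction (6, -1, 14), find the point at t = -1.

P(t) = X + t·d
  = (-5 + 6·(-1), 4 + (-1)·(-1), -9 + 14·(-1))
  = (-5 - 6, 4 + 1, -9 - 14)
  = (-11, 5, -23)

(-11, 5, -23)


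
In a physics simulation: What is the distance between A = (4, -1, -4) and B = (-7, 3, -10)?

d = √[(x₂-x₁)² + (y₂-y₁)² + (z₂-z₁)²]
  = √[(-11)² + 4² + (-6)²]
  = √[121 + 16 + 36]
  = √173
  ≈ 13.15

13.15


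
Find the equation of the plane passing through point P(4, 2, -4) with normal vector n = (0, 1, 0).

The plane through P with normal n = (a, b, c) satisfies n·(r - P) = 0,
i.e. ax + by + cz = a·x₀ + b·y₀ + c·z₀.
d = 0·4 + 1·2 + 0·(-4)
  = 0 + 2 + 0
  = 2
Equation: y = 2

y = 2


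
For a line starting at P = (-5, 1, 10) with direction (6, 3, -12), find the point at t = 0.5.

P(t) = P + t·d
  = (-5 + 6·0.5, 1 + 3·0.5, 10 + (-12)·0.5)
  = (-5 + 3, 1 + 1.5, 10 - 6)
  = (-2, 2.5, 4)

(-2, 2.5, 4)


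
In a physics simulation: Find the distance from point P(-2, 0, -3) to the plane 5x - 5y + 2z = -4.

distance = |a·x₀ + b·y₀ + c·z₀ - d| / √(a² + b² + c²)
  = |5·(-2) + (-5)·0 + 2·(-3) - (-4)| / √(5² + (-5)² + 2²)
  = |-10 + 0 - 6 + 4| / √(25 + 25 + 4)
  = |-12| / √54
  = 12 / 7.348
  ≈ 1.633

1.633


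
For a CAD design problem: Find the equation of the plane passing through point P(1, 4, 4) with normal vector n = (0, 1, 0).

The plane through P with normal n = (a, b, c) satisfies n·(r - P) = 0,
i.e. ax + by + cz = a·x₀ + b·y₀ + c·z₀.
d = 0·1 + 1·4 + 0·4
  = 0 + 4 + 0
  = 4
Equation: y = 4

y = 4


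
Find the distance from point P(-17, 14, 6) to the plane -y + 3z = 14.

distance = |a·x₀ + b·y₀ + c·z₀ - d| / √(a² + b² + c²)
  = |0·(-17) + (-1)·14 + 3·6 - 14| / √(0² + (-1)² + 3²)
  = |0 - 14 + 18 - 14| / √(0 + 1 + 9)
  = |-10| / √10
  = 10 / 3.162
  ≈ 3.162

3.162


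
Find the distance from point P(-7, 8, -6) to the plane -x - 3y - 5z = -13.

distance = |a·x₀ + b·y₀ + c·z₀ - d| / √(a² + b² + c²)
  = |(-1)·(-7) + (-3)·8 + (-5)·(-6) - (-13)| / √((-1)² + (-3)² + (-5)²)
  = |7 - 24 + 30 + 13| / √(1 + 9 + 25)
  = |26| / √35
  = 26 / 5.916
  ≈ 4.395

4.395


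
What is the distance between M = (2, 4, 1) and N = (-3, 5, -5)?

d = √[(x₂-x₁)² + (y₂-y₁)² + (z₂-z₁)²]
  = √[(-5)² + 1² + (-6)²]
  = √[25 + 1 + 36]
  = √62
  ≈ 7.874

7.874


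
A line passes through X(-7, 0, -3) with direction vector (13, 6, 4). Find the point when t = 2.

P(t) = X + t·d
  = (-7 + 13·2, 0 + 6·2, -3 + 4·2)
  = (-7 + 26, 0 + 12, -3 + 8)
  = (19, 12, 5)

(19, 12, 5)


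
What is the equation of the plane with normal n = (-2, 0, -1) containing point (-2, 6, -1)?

The plane through P with normal n = (a, b, c) satisfies n·(r - P) = 0,
i.e. ax + by + cz = a·x₀ + b·y₀ + c·z₀.
d = (-2)·(-2) + 0·6 + (-1)·(-1)
  = 4 + 0 + 1
  = 5
Equation: -2x - z = 5

-2x - z = 5


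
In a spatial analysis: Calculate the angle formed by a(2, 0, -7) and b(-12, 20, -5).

a·b = 2·(-12) + 0·20 + (-7)·(-5) = -24 + 0 + 35 = 11
|a| = √(2² + 0² + (-7)²) = √53 ≈ 7.28
|b| = √((-12)² + 20² + (-5)²) = √569 ≈ 23.85
cos θ = (a·b)/(|a||b|) = 11/(7.28·23.85) ≈ 0.06334
θ = arccos(0.06334) ≈ 86.37°

86.37°


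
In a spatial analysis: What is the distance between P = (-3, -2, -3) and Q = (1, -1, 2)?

d = √[(x₂-x₁)² + (y₂-y₁)² + (z₂-z₁)²]
  = √[4² + 1² + 5²]
  = √[16 + 1 + 25]
  = √42
  ≈ 6.481

6.481


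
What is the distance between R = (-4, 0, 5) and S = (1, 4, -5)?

d = √[(x₂-x₁)² + (y₂-y₁)² + (z₂-z₁)²]
  = √[5² + 4² + (-10)²]
  = √[25 + 16 + 100]
  = √141
  ≈ 11.87

11.87


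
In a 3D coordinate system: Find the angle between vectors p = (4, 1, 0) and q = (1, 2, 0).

p·q = 4·1 + 1·2 + 0·0 = 4 + 2 + 0 = 6
|p| = √(4² + 1² + 0²) = √17 ≈ 4.123
|q| = √(1² + 2² + 0²) = √5 ≈ 2.236
cos θ = (p·q)/(|p||q|) = 6/(4.123·2.236) ≈ 0.6508
θ = arccos(0.6508) ≈ 49.4°

49.4°


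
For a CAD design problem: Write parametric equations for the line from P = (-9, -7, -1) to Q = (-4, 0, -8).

Direction vector d = Q - P = (-4 + 9, 0 + 7, -8 + 1) = (5, 7, -7)
Parametric form r = P + t·d:
x = -9 + 5t, y = -7 + 7t, z = -1 - 7t

x = -9 + 5t, y = -7 + 7t, z = -1 - 7t


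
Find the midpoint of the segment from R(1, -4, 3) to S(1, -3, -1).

M = ((x₁+x₂)/2, (y₁+y₂)/2, (z₁+z₂)/2)
  = ((1 + 1)/2, (-4 - 3)/2, (3 - 1)/2)
  = (2/2, -7/2, 2/2)
  = (1, -3.5, 1)

(1, -3.5, 1)


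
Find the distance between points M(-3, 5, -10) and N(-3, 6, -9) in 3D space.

d = √[(x₂-x₁)² + (y₂-y₁)² + (z₂-z₁)²]
  = √[0² + 1² + 1²]
  = √[0 + 1 + 1]
  = √2
  ≈ 1.414

1.414


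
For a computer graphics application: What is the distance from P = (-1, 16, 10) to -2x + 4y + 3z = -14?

distance = |a·x₀ + b·y₀ + c·z₀ - d| / √(a² + b² + c²)
  = |(-2)·(-1) + 4·16 + 3·10 - (-14)| / √((-2)² + 4² + 3²)
  = |2 + 64 + 30 + 14| / √(4 + 16 + 9)
  = |110| / √29
  = 110 / 5.385
  ≈ 20.43

20.43


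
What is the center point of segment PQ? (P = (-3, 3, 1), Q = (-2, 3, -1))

M = ((x₁+x₂)/2, (y₁+y₂)/2, (z₁+z₂)/2)
  = ((-3 - 2)/2, (3 + 3)/2, (1 - 1)/2)
  = (-5/2, 6/2, 0/2)
  = (-2.5, 3, 0)

(-2.5, 3, 0)


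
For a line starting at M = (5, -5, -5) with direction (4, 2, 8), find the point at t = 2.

P(t) = M + t·d
  = (5 + 4·2, -5 + 2·2, -5 + 8·2)
  = (5 + 8, -5 + 4, -5 + 16)
  = (13, -1, 11)

(13, -1, 11)


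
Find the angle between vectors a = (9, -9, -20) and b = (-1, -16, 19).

a·b = 9·(-1) + (-9)·(-16) + (-20)·19 = -9 + 144 - 380 = -245
|a| = √(9² + (-9)² + (-20)²) = √562 ≈ 23.71
|b| = √((-1)² + (-16)² + 19²) = √618 ≈ 24.86
cos θ = (a·b)/(|a||b|) = -245/(23.71·24.86) ≈ -0.4157
θ = arccos(-0.4157) ≈ 114.6°

114.6°


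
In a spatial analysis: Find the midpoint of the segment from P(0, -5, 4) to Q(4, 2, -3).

M = ((x₁+x₂)/2, (y₁+y₂)/2, (z₁+z₂)/2)
  = ((0 + 4)/2, (-5 + 2)/2, (4 - 3)/2)
  = (4/2, -3/2, 1/2)
  = (2, -1.5, 0.5)

(2, -1.5, 0.5)


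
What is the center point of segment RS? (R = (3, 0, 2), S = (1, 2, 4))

M = ((x₁+x₂)/2, (y₁+y₂)/2, (z₁+z₂)/2)
  = ((3 + 1)/2, (0 + 2)/2, (2 + 4)/2)
  = (4/2, 2/2, 6/2)
  = (2, 1, 3)

(2, 1, 3)


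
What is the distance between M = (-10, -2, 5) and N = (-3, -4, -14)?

d = √[(x₂-x₁)² + (y₂-y₁)² + (z₂-z₁)²]
  = √[7² + (-2)² + (-19)²]
  = √[49 + 4 + 361]
  = √414
  ≈ 20.35

20.35


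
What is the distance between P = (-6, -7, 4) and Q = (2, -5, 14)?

d = √[(x₂-x₁)² + (y₂-y₁)² + (z₂-z₁)²]
  = √[8² + 2² + 10²]
  = √[64 + 4 + 100]
  = √168
  ≈ 12.96

12.96


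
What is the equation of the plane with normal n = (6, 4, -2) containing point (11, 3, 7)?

The plane through P with normal n = (a, b, c) satisfies n·(r - P) = 0,
i.e. ax + by + cz = a·x₀ + b·y₀ + c·z₀.
d = 6·11 + 4·3 + (-2)·7
  = 66 + 12 - 14
  = 64
Equation: 6x + 4y - 2z = 64

6x + 4y - 2z = 64


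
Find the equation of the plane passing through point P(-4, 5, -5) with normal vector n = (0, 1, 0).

The plane through P with normal n = (a, b, c) satisfies n·(r - P) = 0,
i.e. ax + by + cz = a·x₀ + b·y₀ + c·z₀.
d = 0·(-4) + 1·5 + 0·(-5)
  = 0 + 5 + 0
  = 5
Equation: y = 5

y = 5


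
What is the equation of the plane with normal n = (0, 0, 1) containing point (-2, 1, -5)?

The plane through P with normal n = (a, b, c) satisfies n·(r - P) = 0,
i.e. ax + by + cz = a·x₀ + b·y₀ + c·z₀.
d = 0·(-2) + 0·1 + 1·(-5)
  = 0 + 0 - 5
  = -5
Equation: z = -5

z = -5


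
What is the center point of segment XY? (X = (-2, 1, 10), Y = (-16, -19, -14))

M = ((x₁+x₂)/2, (y₁+y₂)/2, (z₁+z₂)/2)
  = ((-2 - 16)/2, (1 - 19)/2, (10 - 14)/2)
  = (-18/2, -18/2, -4/2)
  = (-9, -9, -2)

(-9, -9, -2)


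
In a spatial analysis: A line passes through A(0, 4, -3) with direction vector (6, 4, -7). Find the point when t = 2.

P(t) = A + t·d
  = (0 + 6·2, 4 + 4·2, -3 + (-7)·2)
  = (0 + 12, 4 + 8, -3 - 14)
  = (12, 12, -17)

(12, 12, -17)


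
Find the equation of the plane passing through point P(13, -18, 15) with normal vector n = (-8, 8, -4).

The plane through P with normal n = (a, b, c) satisfies n·(r - P) = 0,
i.e. ax + by + cz = a·x₀ + b·y₀ + c·z₀.
d = (-8)·13 + 8·(-18) + (-4)·15
  = -104 - 144 - 60
  = -308
Equation: -8x + 8y - 4z = -308

-8x + 8y - 4z = -308


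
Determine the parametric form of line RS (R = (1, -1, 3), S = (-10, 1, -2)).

Direction vector d = S - R = (-10 - 1, 1 + 1, -2 - 3) = (-11, 2, -5)
Parametric form r = R + t·d:
x = 1 - 11t, y = -1 + 2t, z = 3 - 5t

x = 1 - 11t, y = -1 + 2t, z = 3 - 5t


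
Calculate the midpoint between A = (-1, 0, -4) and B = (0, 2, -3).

M = ((x₁+x₂)/2, (y₁+y₂)/2, (z₁+z₂)/2)
  = ((-1 + 0)/2, (0 + 2)/2, (-4 - 3)/2)
  = (-1/2, 2/2, -7/2)
  = (-0.5, 1, -3.5)

(-0.5, 1, -3.5)


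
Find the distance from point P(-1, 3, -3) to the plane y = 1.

distance = |a·x₀ + b·y₀ + c·z₀ - d| / √(a² + b² + c²)
  = |0·(-1) + 1·3 + 0·(-3) - 1| / √(0² + 1² + 0²)
  = |0 + 3 + 0 - 1| / √(0 + 1 + 0)
  = |2| / √1
  = 2 / 1
  ≈ 2

2


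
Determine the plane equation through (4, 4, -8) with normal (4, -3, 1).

The plane through P with normal n = (a, b, c) satisfies n·(r - P) = 0,
i.e. ax + by + cz = a·x₀ + b·y₀ + c·z₀.
d = 4·4 + (-3)·4 + 1·(-8)
  = 16 - 12 - 8
  = -4
Equation: 4x - 3y + z = -4

4x - 3y + z = -4


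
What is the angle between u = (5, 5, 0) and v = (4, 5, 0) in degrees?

u·v = 5·4 + 5·5 + 0·0 = 20 + 25 + 0 = 45
|u| = √(5² + 5² + 0²) = √50 ≈ 7.071
|v| = √(4² + 5² + 0²) = √41 ≈ 6.403
cos θ = (u·v)/(|u||v|) = 45/(7.071·6.403) ≈ 0.9939
θ = arccos(0.9939) ≈ 6.34°

6.34°


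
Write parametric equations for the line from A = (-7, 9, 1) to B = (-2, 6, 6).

Direction vector d = B - A = (-2 + 7, 6 - 9, 6 - 1) = (5, -3, 5)
Parametric form r = A + t·d:
x = -7 + 5t, y = 9 - 3t, z = 1 + 5t

x = -7 + 5t, y = 9 - 3t, z = 1 + 5t


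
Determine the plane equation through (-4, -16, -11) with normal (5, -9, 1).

The plane through P with normal n = (a, b, c) satisfies n·(r - P) = 0,
i.e. ax + by + cz = a·x₀ + b·y₀ + c·z₀.
d = 5·(-4) + (-9)·(-16) + 1·(-11)
  = -20 + 144 - 11
  = 113
Equation: 5x - 9y + z = 113

5x - 9y + z = 113


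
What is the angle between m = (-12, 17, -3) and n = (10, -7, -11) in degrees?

m·n = (-12)·10 + 17·(-7) + (-3)·(-11) = -120 - 119 + 33 = -206
|m| = √((-12)² + 17² + (-3)²) = √442 ≈ 21.02
|n| = √(10² + (-7)² + (-11)²) = √270 ≈ 16.43
cos θ = (m·n)/(|m||n|) = -206/(21.02·16.43) ≈ -0.5963
θ = arccos(-0.5963) ≈ 126.6°

126.6°


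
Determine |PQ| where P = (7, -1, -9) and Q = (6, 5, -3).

d = √[(x₂-x₁)² + (y₂-y₁)² + (z₂-z₁)²]
  = √[(-1)² + 6² + 6²]
  = √[1 + 36 + 36]
  = √73
  ≈ 8.544

8.544


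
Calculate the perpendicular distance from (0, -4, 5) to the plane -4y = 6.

distance = |a·x₀ + b·y₀ + c·z₀ - d| / √(a² + b² + c²)
  = |0·0 + (-4)·(-4) + 0·5 - 6| / √(0² + (-4)² + 0²)
  = |0 + 16 + 0 - 6| / √(0 + 16 + 0)
  = |10| / √16
  = 10 / 4
  ≈ 2.5

2.5


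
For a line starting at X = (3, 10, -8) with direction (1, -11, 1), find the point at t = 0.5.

P(t) = X + t·d
  = (3 + 1·0.5, 10 + (-11)·0.5, -8 + 1·0.5)
  = (3 + 0.5, 10 - 5.5, -8 + 0.5)
  = (3.5, 4.5, -7.5)

(3.5, 4.5, -7.5)


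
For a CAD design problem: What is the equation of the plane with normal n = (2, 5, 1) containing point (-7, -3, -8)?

The plane through P with normal n = (a, b, c) satisfies n·(r - P) = 0,
i.e. ax + by + cz = a·x₀ + b·y₀ + c·z₀.
d = 2·(-7) + 5·(-3) + 1·(-8)
  = -14 - 15 - 8
  = -37
Equation: 2x + 5y + z = -37

2x + 5y + z = -37


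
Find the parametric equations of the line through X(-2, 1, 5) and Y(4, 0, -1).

Direction vector d = Y - X = (4 + 2, 0 - 1, -1 - 5) = (6, -1, -6)
Parametric form r = X + t·d:
x = -2 + 6t, y = 1 - t, z = 5 - 6t

x = -2 + 6t, y = 1 - t, z = 5 - 6t


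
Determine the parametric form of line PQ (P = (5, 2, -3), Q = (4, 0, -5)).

Direction vector d = Q - P = (4 - 5, 0 - 2, -5 + 3) = (-1, -2, -2)
Parametric form r = P + t·d:
x = 5 - t, y = 2 - 2t, z = -3 - 2t

x = 5 - t, y = 2 - 2t, z = -3 - 2t


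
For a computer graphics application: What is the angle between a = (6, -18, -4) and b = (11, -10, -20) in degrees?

a·b = 6·11 + (-18)·(-10) + (-4)·(-20) = 66 + 180 + 80 = 326
|a| = √(6² + (-18)² + (-4)²) = √376 ≈ 19.39
|b| = √(11² + (-10)² + (-20)²) = √621 ≈ 24.92
cos θ = (a·b)/(|a||b|) = 326/(19.39·24.92) ≈ 0.6746
θ = arccos(0.6746) ≈ 47.57°

47.57°


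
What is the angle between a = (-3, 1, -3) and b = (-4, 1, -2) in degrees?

a·b = (-3)·(-4) + 1·1 + (-3)·(-2) = 12 + 1 + 6 = 19
|a| = √((-3)² + 1² + (-3)²) = √19 ≈ 4.359
|b| = √((-4)² + 1² + (-2)²) = √21 ≈ 4.583
cos θ = (a·b)/(|a||b|) = 19/(4.359·4.583) ≈ 0.9512
θ = arccos(0.9512) ≈ 17.98°

17.98°


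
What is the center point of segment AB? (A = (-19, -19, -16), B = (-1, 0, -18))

M = ((x₁+x₂)/2, (y₁+y₂)/2, (z₁+z₂)/2)
  = ((-19 - 1)/2, (-19 + 0)/2, (-16 - 18)/2)
  = (-20/2, -19/2, -34/2)
  = (-10, -9.5, -17)

(-10, -9.5, -17)


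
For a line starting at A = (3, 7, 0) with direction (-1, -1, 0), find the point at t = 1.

P(t) = A + t·d
  = (3 + (-1)·1, 7 + (-1)·1, 0 + 0·1)
  = (3 - 1, 7 - 1, 0 + 0)
  = (2, 6, 0)

(2, 6, 0)


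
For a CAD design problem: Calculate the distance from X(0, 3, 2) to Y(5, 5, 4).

d = √[(x₂-x₁)² + (y₂-y₁)² + (z₂-z₁)²]
  = √[5² + 2² + 2²]
  = √[25 + 4 + 4]
  = √33
  ≈ 5.745

5.745


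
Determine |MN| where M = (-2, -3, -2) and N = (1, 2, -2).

d = √[(x₂-x₁)² + (y₂-y₁)² + (z₂-z₁)²]
  = √[3² + 5² + 0²]
  = √[9 + 25 + 0]
  = √34
  ≈ 5.831

5.831


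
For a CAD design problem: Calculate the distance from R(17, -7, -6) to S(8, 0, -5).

d = √[(x₂-x₁)² + (y₂-y₁)² + (z₂-z₁)²]
  = √[(-9)² + 7² + 1²]
  = √[81 + 49 + 1]
  = √131
  ≈ 11.45

11.45


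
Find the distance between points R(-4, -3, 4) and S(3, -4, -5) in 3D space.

d = √[(x₂-x₁)² + (y₂-y₁)² + (z₂-z₁)²]
  = √[7² + (-1)² + (-9)²]
  = √[49 + 1 + 81]
  = √131
  ≈ 11.45

11.45


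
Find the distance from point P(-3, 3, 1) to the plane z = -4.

distance = |a·x₀ + b·y₀ + c·z₀ - d| / √(a² + b² + c²)
  = |0·(-3) + 0·3 + 1·1 - (-4)| / √(0² + 0² + 1²)
  = |0 + 0 + 1 + 4| / √(0 + 0 + 1)
  = |5| / √1
  = 5 / 1
  ≈ 5

5


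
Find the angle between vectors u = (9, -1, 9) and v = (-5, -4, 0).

u·v = 9·(-5) + (-1)·(-4) + 9·0 = -45 + 4 + 0 = -41
|u| = √(9² + (-1)² + 9²) = √163 ≈ 12.77
|v| = √((-5)² + (-4)² + 0²) = √41 ≈ 6.403
cos θ = (u·v)/(|u||v|) = -41/(12.77·6.403) ≈ -0.5015
θ = arccos(-0.5015) ≈ 120.1°

120.1°


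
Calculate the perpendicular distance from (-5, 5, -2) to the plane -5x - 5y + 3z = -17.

distance = |a·x₀ + b·y₀ + c·z₀ - d| / √(a² + b² + c²)
  = |(-5)·(-5) + (-5)·5 + 3·(-2) - (-17)| / √((-5)² + (-5)² + 3²)
  = |25 - 25 - 6 + 17| / √(25 + 25 + 9)
  = |11| / √59
  = 11 / 7.681
  ≈ 1.432

1.432


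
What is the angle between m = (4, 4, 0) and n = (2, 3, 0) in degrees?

m·n = 4·2 + 4·3 + 0·0 = 8 + 12 + 0 = 20
|m| = √(4² + 4² + 0²) = √32 ≈ 5.657
|n| = √(2² + 3² + 0²) = √13 ≈ 3.606
cos θ = (m·n)/(|m||n|) = 20/(5.657·3.606) ≈ 0.9806
θ = arccos(0.9806) ≈ 11.31°

11.31°


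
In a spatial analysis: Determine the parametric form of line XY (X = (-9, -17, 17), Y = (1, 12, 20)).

Direction vector d = Y - X = (1 + 9, 12 + 17, 20 - 17) = (10, 29, 3)
Parametric form r = X + t·d:
x = -9 + 10t, y = -17 + 29t, z = 17 + 3t

x = -9 + 10t, y = -17 + 29t, z = 17 + 3t


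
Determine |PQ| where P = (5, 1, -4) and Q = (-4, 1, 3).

d = √[(x₂-x₁)² + (y₂-y₁)² + (z₂-z₁)²]
  = √[(-9)² + 0² + 7²]
  = √[81 + 0 + 49]
  = √130
  ≈ 11.4

11.4


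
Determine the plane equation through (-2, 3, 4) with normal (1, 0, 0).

The plane through P with normal n = (a, b, c) satisfies n·(r - P) = 0,
i.e. ax + by + cz = a·x₀ + b·y₀ + c·z₀.
d = 1·(-2) + 0·3 + 0·4
  = -2 + 0 + 0
  = -2
Equation: x = -2

x = -2


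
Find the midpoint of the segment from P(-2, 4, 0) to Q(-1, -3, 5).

M = ((x₁+x₂)/2, (y₁+y₂)/2, (z₁+z₂)/2)
  = ((-2 - 1)/2, (4 - 3)/2, (0 + 5)/2)
  = (-3/2, 1/2, 5/2)
  = (-1.5, 0.5, 2.5)

(-1.5, 0.5, 2.5)


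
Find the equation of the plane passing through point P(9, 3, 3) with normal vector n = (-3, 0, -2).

The plane through P with normal n = (a, b, c) satisfies n·(r - P) = 0,
i.e. ax + by + cz = a·x₀ + b·y₀ + c·z₀.
d = (-3)·9 + 0·3 + (-2)·3
  = -27 + 0 - 6
  = -33
Equation: -3x - 2z = -33

-3x - 2z = -33


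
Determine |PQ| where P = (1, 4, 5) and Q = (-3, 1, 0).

d = √[(x₂-x₁)² + (y₂-y₁)² + (z₂-z₁)²]
  = √[(-4)² + (-3)² + (-5)²]
  = √[16 + 9 + 25]
  = √50
  ≈ 7.071

7.071


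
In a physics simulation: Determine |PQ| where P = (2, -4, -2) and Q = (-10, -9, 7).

d = √[(x₂-x₁)² + (y₂-y₁)² + (z₂-z₁)²]
  = √[(-12)² + (-5)² + 9²]
  = √[144 + 25 + 81]
  = √250
  ≈ 15.81

15.81


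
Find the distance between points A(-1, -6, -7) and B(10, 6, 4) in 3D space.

d = √[(x₂-x₁)² + (y₂-y₁)² + (z₂-z₁)²]
  = √[11² + 12² + 11²]
  = √[121 + 144 + 121]
  = √386
  ≈ 19.65

19.65


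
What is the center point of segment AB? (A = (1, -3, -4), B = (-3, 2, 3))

M = ((x₁+x₂)/2, (y₁+y₂)/2, (z₁+z₂)/2)
  = ((1 - 3)/2, (-3 + 2)/2, (-4 + 3)/2)
  = (-2/2, -1/2, -1/2)
  = (-1, -0.5, -0.5)

(-1, -0.5, -0.5)


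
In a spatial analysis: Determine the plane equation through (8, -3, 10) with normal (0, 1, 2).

The plane through P with normal n = (a, b, c) satisfies n·(r - P) = 0,
i.e. ax + by + cz = a·x₀ + b·y₀ + c·z₀.
d = 0·8 + 1·(-3) + 2·10
  = 0 - 3 + 20
  = 17
Equation: y + 2z = 17

y + 2z = 17


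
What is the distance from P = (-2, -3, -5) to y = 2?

distance = |a·x₀ + b·y₀ + c·z₀ - d| / √(a² + b² + c²)
  = |0·(-2) + 1·(-3) + 0·(-5) - 2| / √(0² + 1² + 0²)
  = |0 - 3 + 0 - 2| / √(0 + 1 + 0)
  = |-5| / √1
  = 5 / 1
  ≈ 5

5


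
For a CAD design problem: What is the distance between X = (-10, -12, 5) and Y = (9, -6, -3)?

d = √[(x₂-x₁)² + (y₂-y₁)² + (z₂-z₁)²]
  = √[19² + 6² + (-8)²]
  = √[361 + 36 + 64]
  = √461
  ≈ 21.47

21.47


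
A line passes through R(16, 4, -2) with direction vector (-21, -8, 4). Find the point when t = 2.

P(t) = R + t·d
  = (16 + (-21)·2, 4 + (-8)·2, -2 + 4·2)
  = (16 - 42, 4 - 16, -2 + 8)
  = (-26, -12, 6)

(-26, -12, 6)


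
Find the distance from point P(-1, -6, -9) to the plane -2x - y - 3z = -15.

distance = |a·x₀ + b·y₀ + c·z₀ - d| / √(a² + b² + c²)
  = |(-2)·(-1) + (-1)·(-6) + (-3)·(-9) - (-15)| / √((-2)² + (-1)² + (-3)²)
  = |2 + 6 + 27 + 15| / √(4 + 1 + 9)
  = |50| / √14
  = 50 / 3.742
  ≈ 13.36

13.36


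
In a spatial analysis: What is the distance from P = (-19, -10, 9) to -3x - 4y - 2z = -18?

distance = |a·x₀ + b·y₀ + c·z₀ - d| / √(a² + b² + c²)
  = |(-3)·(-19) + (-4)·(-10) + (-2)·9 - (-18)| / √((-3)² + (-4)² + (-2)²)
  = |57 + 40 - 18 + 18| / √(9 + 16 + 4)
  = |97| / √29
  = 97 / 5.385
  ≈ 18.01

18.01


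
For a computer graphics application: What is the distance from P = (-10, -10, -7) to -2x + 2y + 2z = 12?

distance = |a·x₀ + b·y₀ + c·z₀ - d| / √(a² + b² + c²)
  = |(-2)·(-10) + 2·(-10) + 2·(-7) - 12| / √((-2)² + 2² + 2²)
  = |20 - 20 - 14 - 12| / √(4 + 4 + 4)
  = |-26| / √12
  = 26 / 3.464
  ≈ 7.506

7.506


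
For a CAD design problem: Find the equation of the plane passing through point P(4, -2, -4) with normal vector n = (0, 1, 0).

The plane through P with normal n = (a, b, c) satisfies n·(r - P) = 0,
i.e. ax + by + cz = a·x₀ + b·y₀ + c·z₀.
d = 0·4 + 1·(-2) + 0·(-4)
  = 0 - 2 + 0
  = -2
Equation: y = -2

y = -2


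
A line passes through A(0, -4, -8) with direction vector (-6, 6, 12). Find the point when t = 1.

P(t) = A + t·d
  = (0 + (-6)·1, -4 + 6·1, -8 + 12·1)
  = (0 - 6, -4 + 6, -8 + 12)
  = (-6, 2, 4)

(-6, 2, 4)


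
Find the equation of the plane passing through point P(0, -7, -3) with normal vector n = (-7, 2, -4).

The plane through P with normal n = (a, b, c) satisfies n·(r - P) = 0,
i.e. ax + by + cz = a·x₀ + b·y₀ + c·z₀.
d = (-7)·0 + 2·(-7) + (-4)·(-3)
  = 0 - 14 + 12
  = -2
Equation: -7x + 2y - 4z = -2

-7x + 2y - 4z = -2


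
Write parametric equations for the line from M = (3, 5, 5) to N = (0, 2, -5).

Direction vector d = N - M = (0 - 3, 2 - 5, -5 - 5) = (-3, -3, -10)
Parametric form r = M + t·d:
x = 3 - 3t, y = 5 - 3t, z = 5 - 10t

x = 3 - 3t, y = 5 - 3t, z = 5 - 10t


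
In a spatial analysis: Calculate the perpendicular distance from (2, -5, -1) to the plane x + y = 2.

distance = |a·x₀ + b·y₀ + c·z₀ - d| / √(a² + b² + c²)
  = |1·2 + 1·(-5) + 0·(-1) - 2| / √(1² + 1² + 0²)
  = |2 - 5 + 0 - 2| / √(1 + 1 + 0)
  = |-5| / √2
  = 5 / 1.414
  ≈ 3.536

3.536


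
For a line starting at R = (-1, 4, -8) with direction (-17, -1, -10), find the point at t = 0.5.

P(t) = R + t·d
  = (-1 + (-17)·0.5, 4 + (-1)·0.5, -8 + (-10)·0.5)
  = (-1 - 8.5, 4 - 0.5, -8 - 5)
  = (-9.5, 3.5, -13)

(-9.5, 3.5, -13)


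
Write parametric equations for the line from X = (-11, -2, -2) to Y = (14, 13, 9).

Direction vector d = Y - X = (14 + 11, 13 + 2, 9 + 2) = (25, 15, 11)
Parametric form r = X + t·d:
x = -11 + 25t, y = -2 + 15t, z = -2 + 11t

x = -11 + 25t, y = -2 + 15t, z = -2 + 11t


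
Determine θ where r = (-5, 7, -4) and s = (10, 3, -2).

r·s = (-5)·10 + 7·3 + (-4)·(-2) = -50 + 21 + 8 = -21
|r| = √((-5)² + 7² + (-4)²) = √90 ≈ 9.487
|s| = √(10² + 3² + (-2)²) = √113 ≈ 10.63
cos θ = (r·s)/(|r||s|) = -21/(9.487·10.63) ≈ -0.2082
θ = arccos(-0.2082) ≈ 102°

102°


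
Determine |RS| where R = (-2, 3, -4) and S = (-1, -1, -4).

d = √[(x₂-x₁)² + (y₂-y₁)² + (z₂-z₁)²]
  = √[1² + (-4)² + 0²]
  = √[1 + 16 + 0]
  = √17
  ≈ 4.123

4.123


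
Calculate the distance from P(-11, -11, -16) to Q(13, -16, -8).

d = √[(x₂-x₁)² + (y₂-y₁)² + (z₂-z₁)²]
  = √[24² + (-5)² + 8²]
  = √[576 + 25 + 64]
  = √665
  ≈ 25.79

25.79


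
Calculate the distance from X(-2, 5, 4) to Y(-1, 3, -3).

d = √[(x₂-x₁)² + (y₂-y₁)² + (z₂-z₁)²]
  = √[1² + (-2)² + (-7)²]
  = √[1 + 4 + 49]
  = √54
  ≈ 7.348

7.348


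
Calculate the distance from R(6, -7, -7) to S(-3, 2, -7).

d = √[(x₂-x₁)² + (y₂-y₁)² + (z₂-z₁)²]
  = √[(-9)² + 9² + 0²]
  = √[81 + 81 + 0]
  = √162
  ≈ 12.73

12.73


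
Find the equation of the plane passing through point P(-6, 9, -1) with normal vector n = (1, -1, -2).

The plane through P with normal n = (a, b, c) satisfies n·(r - P) = 0,
i.e. ax + by + cz = a·x₀ + b·y₀ + c·z₀.
d = 1·(-6) + (-1)·9 + (-2)·(-1)
  = -6 - 9 + 2
  = -13
Equation: x - y - 2z = -13

x - y - 2z = -13


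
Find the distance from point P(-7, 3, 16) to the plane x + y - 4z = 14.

distance = |a·x₀ + b·y₀ + c·z₀ - d| / √(a² + b² + c²)
  = |1·(-7) + 1·3 + (-4)·16 - 14| / √(1² + 1² + (-4)²)
  = |-7 + 3 - 64 - 14| / √(1 + 1 + 16)
  = |-82| / √18
  = 82 / 4.243
  ≈ 19.33

19.33


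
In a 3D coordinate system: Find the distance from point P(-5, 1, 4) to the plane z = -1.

distance = |a·x₀ + b·y₀ + c·z₀ - d| / √(a² + b² + c²)
  = |0·(-5) + 0·1 + 1·4 - (-1)| / √(0² + 0² + 1²)
  = |0 + 0 + 4 + 1| / √(0 + 0 + 1)
  = |5| / √1
  = 5 / 1
  ≈ 5

5


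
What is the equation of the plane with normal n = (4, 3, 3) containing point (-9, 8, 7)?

The plane through P with normal n = (a, b, c) satisfies n·(r - P) = 0,
i.e. ax + by + cz = a·x₀ + b·y₀ + c·z₀.
d = 4·(-9) + 3·8 + 3·7
  = -36 + 24 + 21
  = 9
Equation: 4x + 3y + 3z = 9

4x + 3y + 3z = 9


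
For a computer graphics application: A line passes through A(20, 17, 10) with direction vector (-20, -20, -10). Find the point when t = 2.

P(t) = A + t·d
  = (20 + (-20)·2, 17 + (-20)·2, 10 + (-10)·2)
  = (20 - 40, 17 - 40, 10 - 20)
  = (-20, -23, -10)

(-20, -23, -10)


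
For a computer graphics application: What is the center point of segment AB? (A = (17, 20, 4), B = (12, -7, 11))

M = ((x₁+x₂)/2, (y₁+y₂)/2, (z₁+z₂)/2)
  = ((17 + 12)/2, (20 - 7)/2, (4 + 11)/2)
  = (29/2, 13/2, 15/2)
  = (14.5, 6.5, 7.5)

(14.5, 6.5, 7.5)


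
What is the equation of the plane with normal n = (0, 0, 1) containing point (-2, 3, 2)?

The plane through P with normal n = (a, b, c) satisfies n·(r - P) = 0,
i.e. ax + by + cz = a·x₀ + b·y₀ + c·z₀.
d = 0·(-2) + 0·3 + 1·2
  = 0 + 0 + 2
  = 2
Equation: z = 2

z = 2


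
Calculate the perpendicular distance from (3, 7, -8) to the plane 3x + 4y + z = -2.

distance = |a·x₀ + b·y₀ + c·z₀ - d| / √(a² + b² + c²)
  = |3·3 + 4·7 + 1·(-8) - (-2)| / √(3² + 4² + 1²)
  = |9 + 28 - 8 + 2| / √(9 + 16 + 1)
  = |31| / √26
  = 31 / 5.099
  ≈ 6.08

6.08


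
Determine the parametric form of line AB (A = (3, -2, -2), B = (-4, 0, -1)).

Direction vector d = B - A = (-4 - 3, 0 + 2, -1 + 2) = (-7, 2, 1)
Parametric form r = A + t·d:
x = 3 - 7t, y = -2 + 2t, z = -2 + t

x = 3 - 7t, y = -2 + 2t, z = -2 + t


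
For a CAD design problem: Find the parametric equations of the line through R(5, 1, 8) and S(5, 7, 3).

Direction vector d = S - R = (5 - 5, 7 - 1, 3 - 8) = (0, 6, -5)
Parametric form r = R + t·d:
x = 5, y = 1 + 6t, z = 8 - 5t

x = 5, y = 1 + 6t, z = 8 - 5t


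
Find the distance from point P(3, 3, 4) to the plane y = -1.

distance = |a·x₀ + b·y₀ + c·z₀ - d| / √(a² + b² + c²)
  = |0·3 + 1·3 + 0·4 - (-1)| / √(0² + 1² + 0²)
  = |0 + 3 + 0 + 1| / √(0 + 1 + 0)
  = |4| / √1
  = 4 / 1
  ≈ 4

4


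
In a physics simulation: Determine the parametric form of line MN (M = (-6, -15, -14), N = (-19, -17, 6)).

Direction vector d = N - M = (-19 + 6, -17 + 15, 6 + 14) = (-13, -2, 20)
Parametric form r = M + t·d:
x = -6 - 13t, y = -15 - 2t, z = -14 + 20t

x = -6 - 13t, y = -15 - 2t, z = -14 + 20t


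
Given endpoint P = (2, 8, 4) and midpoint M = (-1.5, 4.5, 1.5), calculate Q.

Q = 2M - P
  = (2·(-1.5) - 2, 2·4.5 - 8, 2·1.5 - 4)
  = (-3 - 2, 9 - 8, 3 - 4)
  = (-5, 1, -1)

(-5, 1, -1)


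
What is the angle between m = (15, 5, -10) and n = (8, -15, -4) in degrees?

m·n = 15·8 + 5·(-15) + (-10)·(-4) = 120 - 75 + 40 = 85
|m| = √(15² + 5² + (-10)²) = √350 ≈ 18.71
|n| = √(8² + (-15)² + (-4)²) = √305 ≈ 17.46
cos θ = (m·n)/(|m||n|) = 85/(18.71·17.46) ≈ 0.2602
θ = arccos(0.2602) ≈ 74.92°

74.92°


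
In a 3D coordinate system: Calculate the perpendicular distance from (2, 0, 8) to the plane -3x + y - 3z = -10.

distance = |a·x₀ + b·y₀ + c·z₀ - d| / √(a² + b² + c²)
  = |(-3)·2 + 1·0 + (-3)·8 - (-10)| / √((-3)² + 1² + (-3)²)
  = |-6 + 0 - 24 + 10| / √(9 + 1 + 9)
  = |-20| / √19
  = 20 / 4.359
  ≈ 4.588

4.588


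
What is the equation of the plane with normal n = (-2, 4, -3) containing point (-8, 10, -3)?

The plane through P with normal n = (a, b, c) satisfies n·(r - P) = 0,
i.e. ax + by + cz = a·x₀ + b·y₀ + c·z₀.
d = (-2)·(-8) + 4·10 + (-3)·(-3)
  = 16 + 40 + 9
  = 65
Equation: -2x + 4y - 3z = 65

-2x + 4y - 3z = 65
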